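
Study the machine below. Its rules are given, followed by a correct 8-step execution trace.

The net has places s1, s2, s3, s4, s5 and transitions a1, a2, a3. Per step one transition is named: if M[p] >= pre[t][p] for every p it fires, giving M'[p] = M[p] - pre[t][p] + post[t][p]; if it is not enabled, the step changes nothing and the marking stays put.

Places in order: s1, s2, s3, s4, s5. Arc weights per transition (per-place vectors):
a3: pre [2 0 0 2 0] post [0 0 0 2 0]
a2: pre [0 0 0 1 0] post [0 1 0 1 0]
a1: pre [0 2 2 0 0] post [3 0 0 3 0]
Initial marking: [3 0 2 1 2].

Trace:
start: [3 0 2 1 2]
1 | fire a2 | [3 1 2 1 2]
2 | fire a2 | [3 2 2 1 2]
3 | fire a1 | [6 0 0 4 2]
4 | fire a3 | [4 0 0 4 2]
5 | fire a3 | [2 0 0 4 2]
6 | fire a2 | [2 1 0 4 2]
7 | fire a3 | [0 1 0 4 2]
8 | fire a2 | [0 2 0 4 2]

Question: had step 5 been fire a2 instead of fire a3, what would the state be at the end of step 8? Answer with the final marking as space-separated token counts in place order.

(re-executing from step 5 with the substitution; state before step 5: [4 0 0 4 2])
5 | fire a2 | [4 1 0 4 2]
6 | fire a2 | [4 2 0 4 2]
7 | fire a3 | [2 2 0 4 2]
8 | fire a2 | [2 3 0 4 2]

2 3 0 4 2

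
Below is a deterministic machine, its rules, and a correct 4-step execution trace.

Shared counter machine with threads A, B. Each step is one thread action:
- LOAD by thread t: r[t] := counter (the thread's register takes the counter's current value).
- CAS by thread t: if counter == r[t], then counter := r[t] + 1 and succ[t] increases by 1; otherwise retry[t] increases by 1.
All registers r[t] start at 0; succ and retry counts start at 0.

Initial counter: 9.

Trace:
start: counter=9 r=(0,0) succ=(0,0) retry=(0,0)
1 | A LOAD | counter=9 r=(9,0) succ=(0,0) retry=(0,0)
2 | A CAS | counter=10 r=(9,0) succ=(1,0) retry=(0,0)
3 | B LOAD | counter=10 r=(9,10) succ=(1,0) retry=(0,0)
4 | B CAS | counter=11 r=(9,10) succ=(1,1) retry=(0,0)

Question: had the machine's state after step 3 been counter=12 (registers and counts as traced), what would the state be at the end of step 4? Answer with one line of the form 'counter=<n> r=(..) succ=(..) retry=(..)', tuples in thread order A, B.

state after step 3 := counter=12 r=(9,10) succ=(1,0) retry=(0,0)
4 | B CAS | counter=12 r=(9,10) succ=(1,0) retry=(0,1)

counter=12 r=(9,10) succ=(1,0) retry=(0,1)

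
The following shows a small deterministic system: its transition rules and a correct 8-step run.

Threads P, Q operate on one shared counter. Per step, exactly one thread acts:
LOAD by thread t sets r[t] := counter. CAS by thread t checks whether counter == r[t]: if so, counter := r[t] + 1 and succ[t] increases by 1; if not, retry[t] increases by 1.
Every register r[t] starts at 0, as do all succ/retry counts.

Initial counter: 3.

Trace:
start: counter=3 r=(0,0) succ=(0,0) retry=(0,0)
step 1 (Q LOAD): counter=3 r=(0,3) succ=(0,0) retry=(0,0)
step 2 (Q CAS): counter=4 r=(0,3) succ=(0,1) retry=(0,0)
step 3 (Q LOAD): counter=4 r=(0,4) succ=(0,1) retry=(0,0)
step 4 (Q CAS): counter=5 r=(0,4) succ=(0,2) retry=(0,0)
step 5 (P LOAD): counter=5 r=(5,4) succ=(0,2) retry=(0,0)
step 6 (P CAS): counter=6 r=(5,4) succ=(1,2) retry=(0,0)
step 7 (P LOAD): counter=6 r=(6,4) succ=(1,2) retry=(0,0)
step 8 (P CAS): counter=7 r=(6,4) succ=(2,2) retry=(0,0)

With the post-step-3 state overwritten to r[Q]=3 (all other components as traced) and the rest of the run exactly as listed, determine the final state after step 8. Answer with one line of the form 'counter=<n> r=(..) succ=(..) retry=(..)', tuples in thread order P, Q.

state after step 3 := counter=4 r=(0,3) succ=(0,1) retry=(0,0)
step 4 (Q CAS): counter=4 r=(0,3) succ=(0,1) retry=(0,1)
step 5 (P LOAD): counter=4 r=(4,3) succ=(0,1) retry=(0,1)
step 6 (P CAS): counter=5 r=(4,3) succ=(1,1) retry=(0,1)
step 7 (P LOAD): counter=5 r=(5,3) succ=(1,1) retry=(0,1)
step 8 (P CAS): counter=6 r=(5,3) succ=(2,1) retry=(0,1)

counter=6 r=(5,3) succ=(2,1) retry=(0,1)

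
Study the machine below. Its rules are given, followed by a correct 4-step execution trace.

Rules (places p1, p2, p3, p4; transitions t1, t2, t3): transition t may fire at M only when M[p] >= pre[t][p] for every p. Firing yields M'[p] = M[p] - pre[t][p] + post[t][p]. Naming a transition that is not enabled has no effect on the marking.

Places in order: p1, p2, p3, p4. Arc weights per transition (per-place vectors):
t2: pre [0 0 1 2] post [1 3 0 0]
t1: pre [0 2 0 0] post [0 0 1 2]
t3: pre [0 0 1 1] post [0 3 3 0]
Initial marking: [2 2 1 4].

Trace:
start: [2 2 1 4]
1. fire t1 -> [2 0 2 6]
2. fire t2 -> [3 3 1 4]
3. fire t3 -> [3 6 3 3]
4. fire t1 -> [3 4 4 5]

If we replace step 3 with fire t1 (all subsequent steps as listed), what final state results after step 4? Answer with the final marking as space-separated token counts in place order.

(re-executing from step 3 with the substitution; state before step 3: [3 3 1 4])
3. fire t1 -> [3 1 2 6]
4. fire t1 -> [3 1 2 6]

3 1 2 6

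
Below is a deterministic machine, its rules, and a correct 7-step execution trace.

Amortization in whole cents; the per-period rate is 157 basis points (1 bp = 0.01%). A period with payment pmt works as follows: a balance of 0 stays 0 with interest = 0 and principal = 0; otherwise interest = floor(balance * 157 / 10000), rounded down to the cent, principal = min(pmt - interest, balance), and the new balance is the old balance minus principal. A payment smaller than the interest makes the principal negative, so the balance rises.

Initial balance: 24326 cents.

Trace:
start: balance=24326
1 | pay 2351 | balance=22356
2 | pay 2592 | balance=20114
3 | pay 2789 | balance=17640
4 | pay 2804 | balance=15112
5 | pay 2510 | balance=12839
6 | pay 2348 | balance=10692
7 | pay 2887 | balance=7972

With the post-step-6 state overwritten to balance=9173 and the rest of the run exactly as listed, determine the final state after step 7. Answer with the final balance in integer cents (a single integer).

state after step 6 := balance=9173
7 | pay 2887 | balance=6430

6430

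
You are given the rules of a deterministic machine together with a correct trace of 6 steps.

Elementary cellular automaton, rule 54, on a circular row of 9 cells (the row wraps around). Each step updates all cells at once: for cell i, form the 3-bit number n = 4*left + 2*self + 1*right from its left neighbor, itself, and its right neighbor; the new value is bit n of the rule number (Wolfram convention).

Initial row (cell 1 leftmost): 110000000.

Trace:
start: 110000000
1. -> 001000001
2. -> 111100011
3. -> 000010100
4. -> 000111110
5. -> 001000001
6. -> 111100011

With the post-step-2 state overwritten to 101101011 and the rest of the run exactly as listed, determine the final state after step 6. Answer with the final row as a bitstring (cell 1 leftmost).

state after step 2 := 101101011
3. -> 010011100
4. -> 111100010
5. -> 000010111
6. -> 100111000

100111000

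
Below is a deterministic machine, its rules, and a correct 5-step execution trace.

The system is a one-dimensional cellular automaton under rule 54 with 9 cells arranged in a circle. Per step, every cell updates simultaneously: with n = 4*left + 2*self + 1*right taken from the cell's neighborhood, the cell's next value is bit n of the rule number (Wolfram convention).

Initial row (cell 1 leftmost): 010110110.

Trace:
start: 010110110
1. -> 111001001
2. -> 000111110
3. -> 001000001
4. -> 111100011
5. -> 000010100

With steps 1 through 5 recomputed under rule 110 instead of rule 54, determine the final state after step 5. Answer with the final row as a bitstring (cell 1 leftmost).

(re-executing steps 1..5 under rule 110; state before step 1: 010110110)
1. -> 111111110
2. -> 100000011
3. -> 100000110
4. -> 100001111
5. -> 100011000

100011000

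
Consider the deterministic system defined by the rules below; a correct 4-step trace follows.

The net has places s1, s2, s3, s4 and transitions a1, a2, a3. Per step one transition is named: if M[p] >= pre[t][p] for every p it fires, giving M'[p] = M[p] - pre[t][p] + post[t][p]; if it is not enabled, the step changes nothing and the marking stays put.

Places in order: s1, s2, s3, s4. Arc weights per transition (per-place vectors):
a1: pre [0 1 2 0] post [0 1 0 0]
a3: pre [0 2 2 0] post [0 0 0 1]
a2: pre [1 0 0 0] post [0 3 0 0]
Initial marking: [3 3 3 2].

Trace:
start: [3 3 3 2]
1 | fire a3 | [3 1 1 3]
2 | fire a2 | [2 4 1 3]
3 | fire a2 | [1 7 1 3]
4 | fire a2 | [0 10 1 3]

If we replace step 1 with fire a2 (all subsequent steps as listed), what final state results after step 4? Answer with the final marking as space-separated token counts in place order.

(re-executing from step 1 with the substitution; state before step 1: [3 3 3 2])
1 | fire a2 | [2 6 3 2]
2 | fire a2 | [1 9 3 2]
3 | fire a2 | [0 12 3 2]
4 | fire a2 | [0 12 3 2]

0 12 3 2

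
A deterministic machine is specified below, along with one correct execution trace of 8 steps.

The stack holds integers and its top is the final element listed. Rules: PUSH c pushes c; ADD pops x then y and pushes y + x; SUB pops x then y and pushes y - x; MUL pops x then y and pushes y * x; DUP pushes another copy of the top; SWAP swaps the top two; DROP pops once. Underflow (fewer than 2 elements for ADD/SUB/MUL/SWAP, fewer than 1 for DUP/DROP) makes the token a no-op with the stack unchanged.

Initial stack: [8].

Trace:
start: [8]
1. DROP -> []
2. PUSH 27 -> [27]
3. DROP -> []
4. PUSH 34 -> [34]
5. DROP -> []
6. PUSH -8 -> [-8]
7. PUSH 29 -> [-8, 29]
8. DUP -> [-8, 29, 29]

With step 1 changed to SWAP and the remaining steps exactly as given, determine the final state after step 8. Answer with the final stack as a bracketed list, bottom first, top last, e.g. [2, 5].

[8, -8, 29, 29]

(re-executing from step 1 with the substitution; state before step 1: [8])
1. SWAP -> [8]
2. PUSH 27 -> [8, 27]
3. DROP -> [8]
4. PUSH 34 -> [8, 34]
5. DROP -> [8]
6. PUSH -8 -> [8, -8]
7. PUSH 29 -> [8, -8, 29]
8. DUP -> [8, -8, 29, 29]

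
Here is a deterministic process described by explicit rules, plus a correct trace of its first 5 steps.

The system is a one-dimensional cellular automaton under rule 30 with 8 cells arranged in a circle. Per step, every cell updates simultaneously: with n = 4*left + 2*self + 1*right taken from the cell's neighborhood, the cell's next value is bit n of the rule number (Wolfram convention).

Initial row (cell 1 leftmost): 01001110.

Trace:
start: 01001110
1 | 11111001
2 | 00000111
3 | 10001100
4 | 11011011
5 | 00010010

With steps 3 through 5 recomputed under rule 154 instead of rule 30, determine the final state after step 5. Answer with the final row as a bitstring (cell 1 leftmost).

10011010

(re-executing steps 3..5 under rule 154; state before step 3: 00000111)
3 | 10001110
4 | 01011100
5 | 10011010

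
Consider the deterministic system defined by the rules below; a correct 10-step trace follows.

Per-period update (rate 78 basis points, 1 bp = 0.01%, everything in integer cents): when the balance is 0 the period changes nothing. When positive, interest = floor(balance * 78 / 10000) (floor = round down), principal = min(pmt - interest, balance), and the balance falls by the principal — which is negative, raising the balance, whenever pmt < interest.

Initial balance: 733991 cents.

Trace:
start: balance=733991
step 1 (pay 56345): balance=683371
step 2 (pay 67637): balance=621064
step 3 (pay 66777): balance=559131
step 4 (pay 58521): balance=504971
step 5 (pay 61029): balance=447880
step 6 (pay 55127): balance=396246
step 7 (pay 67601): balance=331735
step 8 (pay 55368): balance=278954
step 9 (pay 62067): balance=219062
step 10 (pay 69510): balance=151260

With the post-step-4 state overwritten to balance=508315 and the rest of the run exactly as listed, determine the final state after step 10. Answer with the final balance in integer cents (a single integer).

state after step 4 := balance=508315
step 5 (pay 61029): balance=451250
step 6 (pay 55127): balance=399642
step 7 (pay 67601): balance=335158
step 8 (pay 55368): balance=282404
step 9 (pay 62067): balance=222539
step 10 (pay 69510): balance=154764

154764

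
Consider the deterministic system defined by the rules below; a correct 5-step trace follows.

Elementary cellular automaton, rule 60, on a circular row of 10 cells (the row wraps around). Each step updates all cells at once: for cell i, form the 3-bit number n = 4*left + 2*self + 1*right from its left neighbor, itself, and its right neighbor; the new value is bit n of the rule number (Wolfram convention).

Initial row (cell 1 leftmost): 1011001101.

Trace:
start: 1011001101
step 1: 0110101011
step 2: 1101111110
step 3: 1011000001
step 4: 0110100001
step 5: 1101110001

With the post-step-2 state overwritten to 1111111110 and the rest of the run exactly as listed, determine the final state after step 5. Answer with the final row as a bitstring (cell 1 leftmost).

state after step 2 := 1111111110
step 3: 1000000001
step 4: 0100000001
step 5: 1110000001

1110000001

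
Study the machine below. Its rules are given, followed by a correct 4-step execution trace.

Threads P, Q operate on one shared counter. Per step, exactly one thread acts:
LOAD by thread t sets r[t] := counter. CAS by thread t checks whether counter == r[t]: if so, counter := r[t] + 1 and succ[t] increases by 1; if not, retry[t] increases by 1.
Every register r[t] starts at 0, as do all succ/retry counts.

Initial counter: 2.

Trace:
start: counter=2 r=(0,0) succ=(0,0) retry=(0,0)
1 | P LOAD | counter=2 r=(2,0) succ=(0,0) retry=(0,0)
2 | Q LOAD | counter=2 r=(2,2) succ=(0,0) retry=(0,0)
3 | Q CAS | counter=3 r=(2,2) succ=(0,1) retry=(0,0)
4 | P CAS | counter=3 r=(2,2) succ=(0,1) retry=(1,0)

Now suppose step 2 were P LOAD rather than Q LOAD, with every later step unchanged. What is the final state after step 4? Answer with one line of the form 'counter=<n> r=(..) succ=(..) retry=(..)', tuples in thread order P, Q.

(re-executing from step 2 with the substitution; state before step 2: counter=2 r=(2,0) succ=(0,0) retry=(0,0))
2 | P LOAD | counter=2 r=(2,0) succ=(0,0) retry=(0,0)
3 | Q CAS | counter=2 r=(2,0) succ=(0,0) retry=(0,1)
4 | P CAS | counter=3 r=(2,0) succ=(1,0) retry=(0,1)

counter=3 r=(2,0) succ=(1,0) retry=(0,1)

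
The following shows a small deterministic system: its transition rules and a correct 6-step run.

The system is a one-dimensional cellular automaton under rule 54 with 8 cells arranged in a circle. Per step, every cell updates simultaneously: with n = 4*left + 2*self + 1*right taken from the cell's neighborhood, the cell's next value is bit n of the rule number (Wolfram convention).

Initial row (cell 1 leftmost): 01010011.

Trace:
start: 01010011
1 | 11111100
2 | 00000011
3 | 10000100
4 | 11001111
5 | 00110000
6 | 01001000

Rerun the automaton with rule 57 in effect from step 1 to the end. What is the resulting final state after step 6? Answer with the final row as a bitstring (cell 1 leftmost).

01010101

(re-executing steps 1..6 under rule 57; state before step 1: 01010011)
1 | 10101010
2 | 01010101
3 | 10101010
4 | 01010101
5 | 10101010
6 | 01010101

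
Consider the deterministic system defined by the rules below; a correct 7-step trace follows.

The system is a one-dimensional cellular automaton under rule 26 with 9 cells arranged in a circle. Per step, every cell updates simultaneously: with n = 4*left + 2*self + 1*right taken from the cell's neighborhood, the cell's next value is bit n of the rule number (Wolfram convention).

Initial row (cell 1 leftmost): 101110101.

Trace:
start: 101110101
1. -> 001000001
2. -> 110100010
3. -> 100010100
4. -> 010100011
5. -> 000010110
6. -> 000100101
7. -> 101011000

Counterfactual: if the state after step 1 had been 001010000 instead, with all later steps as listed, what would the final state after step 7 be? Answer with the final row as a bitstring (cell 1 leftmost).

101011010

state after step 1 := 001010000
2. -> 010001000
3. -> 101010100
4. -> 000000011
5. -> 100000110
6. -> 010001100
7. -> 101011010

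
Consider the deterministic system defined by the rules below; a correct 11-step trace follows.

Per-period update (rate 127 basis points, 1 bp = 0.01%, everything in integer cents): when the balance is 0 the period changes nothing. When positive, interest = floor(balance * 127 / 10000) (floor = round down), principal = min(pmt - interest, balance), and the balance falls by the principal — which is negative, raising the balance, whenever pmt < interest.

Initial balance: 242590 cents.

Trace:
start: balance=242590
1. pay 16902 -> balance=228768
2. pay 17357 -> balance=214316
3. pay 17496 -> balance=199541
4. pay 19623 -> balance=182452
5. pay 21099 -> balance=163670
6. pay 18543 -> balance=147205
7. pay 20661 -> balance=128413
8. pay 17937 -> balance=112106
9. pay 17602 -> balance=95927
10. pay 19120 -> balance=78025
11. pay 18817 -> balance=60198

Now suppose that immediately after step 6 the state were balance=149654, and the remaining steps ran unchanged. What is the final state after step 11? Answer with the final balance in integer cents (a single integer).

62807

state after step 6 := balance=149654
7. pay 20661 -> balance=130893
8. pay 17937 -> balance=114618
9. pay 17602 -> balance=98471
10. pay 19120 -> balance=80601
11. pay 18817 -> balance=62807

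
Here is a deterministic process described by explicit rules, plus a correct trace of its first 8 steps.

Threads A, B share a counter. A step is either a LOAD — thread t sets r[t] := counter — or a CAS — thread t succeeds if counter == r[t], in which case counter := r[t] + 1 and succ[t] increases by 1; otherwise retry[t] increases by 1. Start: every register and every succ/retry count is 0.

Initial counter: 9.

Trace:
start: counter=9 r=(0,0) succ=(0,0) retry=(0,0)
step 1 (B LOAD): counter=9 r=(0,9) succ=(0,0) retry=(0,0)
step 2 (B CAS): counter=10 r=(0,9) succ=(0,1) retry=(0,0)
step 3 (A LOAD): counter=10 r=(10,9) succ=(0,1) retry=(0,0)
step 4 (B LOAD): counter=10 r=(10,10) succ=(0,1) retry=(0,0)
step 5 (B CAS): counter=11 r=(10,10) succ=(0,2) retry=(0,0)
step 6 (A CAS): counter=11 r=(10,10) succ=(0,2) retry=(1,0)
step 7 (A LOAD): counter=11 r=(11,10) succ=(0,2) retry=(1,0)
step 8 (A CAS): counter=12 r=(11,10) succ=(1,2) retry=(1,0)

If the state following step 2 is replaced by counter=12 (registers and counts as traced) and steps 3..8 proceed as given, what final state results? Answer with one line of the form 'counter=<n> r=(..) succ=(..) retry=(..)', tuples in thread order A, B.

state after step 2 := counter=12 r=(0,9) succ=(0,1) retry=(0,0)
step 3 (A LOAD): counter=12 r=(12,9) succ=(0,1) retry=(0,0)
step 4 (B LOAD): counter=12 r=(12,12) succ=(0,1) retry=(0,0)
step 5 (B CAS): counter=13 r=(12,12) succ=(0,2) retry=(0,0)
step 6 (A CAS): counter=13 r=(12,12) succ=(0,2) retry=(1,0)
step 7 (A LOAD): counter=13 r=(13,12) succ=(0,2) retry=(1,0)
step 8 (A CAS): counter=14 r=(13,12) succ=(1,2) retry=(1,0)

counter=14 r=(13,12) succ=(1,2) retry=(1,0)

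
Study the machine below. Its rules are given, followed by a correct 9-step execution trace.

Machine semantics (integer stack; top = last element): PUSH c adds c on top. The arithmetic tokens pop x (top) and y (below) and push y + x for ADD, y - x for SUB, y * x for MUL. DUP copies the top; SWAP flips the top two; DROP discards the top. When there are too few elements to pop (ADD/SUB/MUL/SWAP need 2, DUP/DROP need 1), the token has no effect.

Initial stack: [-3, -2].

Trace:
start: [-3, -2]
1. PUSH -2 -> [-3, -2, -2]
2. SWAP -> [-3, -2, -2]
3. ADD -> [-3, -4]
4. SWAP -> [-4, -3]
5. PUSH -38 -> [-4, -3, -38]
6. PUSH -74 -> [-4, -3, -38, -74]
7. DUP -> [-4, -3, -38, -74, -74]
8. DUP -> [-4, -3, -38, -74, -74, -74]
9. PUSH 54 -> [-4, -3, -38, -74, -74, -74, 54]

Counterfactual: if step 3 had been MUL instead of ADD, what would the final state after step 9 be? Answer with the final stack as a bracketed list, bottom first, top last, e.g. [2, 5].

[4, -3, -38, -74, -74, -74, 54]

(re-executing from step 3 with the substitution; state before step 3: [-3, -2, -2])
3. MUL -> [-3, 4]
4. SWAP -> [4, -3]
5. PUSH -38 -> [4, -3, -38]
6. PUSH -74 -> [4, -3, -38, -74]
7. DUP -> [4, -3, -38, -74, -74]
8. DUP -> [4, -3, -38, -74, -74, -74]
9. PUSH 54 -> [4, -3, -38, -74, -74, -74, 54]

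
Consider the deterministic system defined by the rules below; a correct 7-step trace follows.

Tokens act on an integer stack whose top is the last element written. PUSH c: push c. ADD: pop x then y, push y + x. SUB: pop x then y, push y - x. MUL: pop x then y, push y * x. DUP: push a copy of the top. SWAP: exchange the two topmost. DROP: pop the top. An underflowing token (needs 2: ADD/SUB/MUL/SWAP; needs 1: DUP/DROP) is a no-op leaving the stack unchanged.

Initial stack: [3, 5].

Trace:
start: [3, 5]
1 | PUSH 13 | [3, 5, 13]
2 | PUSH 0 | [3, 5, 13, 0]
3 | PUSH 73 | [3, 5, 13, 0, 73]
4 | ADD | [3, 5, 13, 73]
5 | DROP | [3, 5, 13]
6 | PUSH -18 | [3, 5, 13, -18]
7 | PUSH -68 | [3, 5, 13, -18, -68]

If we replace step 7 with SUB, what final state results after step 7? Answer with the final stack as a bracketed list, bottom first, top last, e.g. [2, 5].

[3, 5, 31]

(re-executing from step 7 with the substitution; state before step 7: [3, 5, 13, -18])
7 | SUB | [3, 5, 31]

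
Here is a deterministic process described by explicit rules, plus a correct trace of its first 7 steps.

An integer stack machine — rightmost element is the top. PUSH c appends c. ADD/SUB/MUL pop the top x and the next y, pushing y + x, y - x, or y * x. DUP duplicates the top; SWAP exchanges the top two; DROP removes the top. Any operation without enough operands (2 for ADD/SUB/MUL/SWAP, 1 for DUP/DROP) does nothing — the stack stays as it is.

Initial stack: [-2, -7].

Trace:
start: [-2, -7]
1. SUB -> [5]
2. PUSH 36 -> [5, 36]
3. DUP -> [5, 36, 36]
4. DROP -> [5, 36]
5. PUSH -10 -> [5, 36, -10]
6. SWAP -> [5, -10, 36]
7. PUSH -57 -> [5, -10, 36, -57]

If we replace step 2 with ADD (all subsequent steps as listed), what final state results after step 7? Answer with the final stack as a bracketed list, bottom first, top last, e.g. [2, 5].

(re-executing from step 2 with the substitution; state before step 2: [5])
2. ADD -> [5]
3. DUP -> [5, 5]
4. DROP -> [5]
5. PUSH -10 -> [5, -10]
6. SWAP -> [-10, 5]
7. PUSH -57 -> [-10, 5, -57]

[-10, 5, -57]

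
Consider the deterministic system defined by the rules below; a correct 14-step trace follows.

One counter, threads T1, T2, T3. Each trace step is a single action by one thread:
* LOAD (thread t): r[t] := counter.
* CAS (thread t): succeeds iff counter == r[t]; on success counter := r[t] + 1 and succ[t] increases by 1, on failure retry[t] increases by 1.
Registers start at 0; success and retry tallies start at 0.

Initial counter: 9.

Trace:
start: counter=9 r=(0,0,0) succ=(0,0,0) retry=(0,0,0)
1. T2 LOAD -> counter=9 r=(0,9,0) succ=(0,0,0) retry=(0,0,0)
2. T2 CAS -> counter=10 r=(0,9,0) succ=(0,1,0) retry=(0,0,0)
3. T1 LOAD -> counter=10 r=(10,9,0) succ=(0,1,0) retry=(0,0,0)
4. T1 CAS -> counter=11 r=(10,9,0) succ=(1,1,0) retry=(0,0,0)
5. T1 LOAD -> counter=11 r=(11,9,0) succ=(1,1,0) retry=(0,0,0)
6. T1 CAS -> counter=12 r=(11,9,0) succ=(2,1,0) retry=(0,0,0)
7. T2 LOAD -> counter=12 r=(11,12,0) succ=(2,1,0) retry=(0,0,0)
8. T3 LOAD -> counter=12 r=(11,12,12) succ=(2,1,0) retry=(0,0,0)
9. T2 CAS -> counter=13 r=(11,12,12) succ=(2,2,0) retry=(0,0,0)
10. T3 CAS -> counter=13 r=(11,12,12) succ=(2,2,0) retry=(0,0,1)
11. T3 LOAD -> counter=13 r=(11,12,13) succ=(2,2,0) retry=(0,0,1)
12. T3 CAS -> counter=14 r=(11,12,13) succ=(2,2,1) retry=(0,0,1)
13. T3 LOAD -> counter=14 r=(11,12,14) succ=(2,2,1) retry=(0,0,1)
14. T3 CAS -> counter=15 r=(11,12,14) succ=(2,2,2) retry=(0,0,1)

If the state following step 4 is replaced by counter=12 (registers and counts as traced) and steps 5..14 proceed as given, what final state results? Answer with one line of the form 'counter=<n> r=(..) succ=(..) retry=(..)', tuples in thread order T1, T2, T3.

state after step 4 := counter=12 r=(10,9,0) succ=(1,1,0) retry=(0,0,0)
5. T1 LOAD -> counter=12 r=(12,9,0) succ=(1,1,0) retry=(0,0,0)
6. T1 CAS -> counter=13 r=(12,9,0) succ=(2,1,0) retry=(0,0,0)
7. T2 LOAD -> counter=13 r=(12,13,0) succ=(2,1,0) retry=(0,0,0)
8. T3 LOAD -> counter=13 r=(12,13,13) succ=(2,1,0) retry=(0,0,0)
9. T2 CAS -> counter=14 r=(12,13,13) succ=(2,2,0) retry=(0,0,0)
10. T3 CAS -> counter=14 r=(12,13,13) succ=(2,2,0) retry=(0,0,1)
11. T3 LOAD -> counter=14 r=(12,13,14) succ=(2,2,0) retry=(0,0,1)
12. T3 CAS -> counter=15 r=(12,13,14) succ=(2,2,1) retry=(0,0,1)
13. T3 LOAD -> counter=15 r=(12,13,15) succ=(2,2,1) retry=(0,0,1)
14. T3 CAS -> counter=16 r=(12,13,15) succ=(2,2,2) retry=(0,0,1)

counter=16 r=(12,13,15) succ=(2,2,2) retry=(0,0,1)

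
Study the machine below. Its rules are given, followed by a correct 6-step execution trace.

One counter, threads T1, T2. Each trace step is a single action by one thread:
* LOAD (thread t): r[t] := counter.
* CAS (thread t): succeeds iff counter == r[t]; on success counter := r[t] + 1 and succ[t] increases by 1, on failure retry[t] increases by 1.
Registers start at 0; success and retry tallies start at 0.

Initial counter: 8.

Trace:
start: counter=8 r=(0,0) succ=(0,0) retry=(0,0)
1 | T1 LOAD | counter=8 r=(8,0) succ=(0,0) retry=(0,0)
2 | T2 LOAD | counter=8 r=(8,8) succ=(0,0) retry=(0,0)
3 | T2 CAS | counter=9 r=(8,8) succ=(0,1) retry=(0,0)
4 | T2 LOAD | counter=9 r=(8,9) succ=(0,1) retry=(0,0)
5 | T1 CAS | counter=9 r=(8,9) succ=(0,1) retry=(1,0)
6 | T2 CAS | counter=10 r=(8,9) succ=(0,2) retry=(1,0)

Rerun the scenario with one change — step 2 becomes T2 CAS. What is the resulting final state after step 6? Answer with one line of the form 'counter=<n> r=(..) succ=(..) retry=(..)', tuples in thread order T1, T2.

counter=9 r=(8,8) succ=(1,0) retry=(0,3)

(re-executing from step 2 with the substitution; state before step 2: counter=8 r=(8,0) succ=(0,0) retry=(0,0))
2 | T2 CAS | counter=8 r=(8,0) succ=(0,0) retry=(0,1)
3 | T2 CAS | counter=8 r=(8,0) succ=(0,0) retry=(0,2)
4 | T2 LOAD | counter=8 r=(8,8) succ=(0,0) retry=(0,2)
5 | T1 CAS | counter=9 r=(8,8) succ=(1,0) retry=(0,2)
6 | T2 CAS | counter=9 r=(8,8) succ=(1,0) retry=(0,3)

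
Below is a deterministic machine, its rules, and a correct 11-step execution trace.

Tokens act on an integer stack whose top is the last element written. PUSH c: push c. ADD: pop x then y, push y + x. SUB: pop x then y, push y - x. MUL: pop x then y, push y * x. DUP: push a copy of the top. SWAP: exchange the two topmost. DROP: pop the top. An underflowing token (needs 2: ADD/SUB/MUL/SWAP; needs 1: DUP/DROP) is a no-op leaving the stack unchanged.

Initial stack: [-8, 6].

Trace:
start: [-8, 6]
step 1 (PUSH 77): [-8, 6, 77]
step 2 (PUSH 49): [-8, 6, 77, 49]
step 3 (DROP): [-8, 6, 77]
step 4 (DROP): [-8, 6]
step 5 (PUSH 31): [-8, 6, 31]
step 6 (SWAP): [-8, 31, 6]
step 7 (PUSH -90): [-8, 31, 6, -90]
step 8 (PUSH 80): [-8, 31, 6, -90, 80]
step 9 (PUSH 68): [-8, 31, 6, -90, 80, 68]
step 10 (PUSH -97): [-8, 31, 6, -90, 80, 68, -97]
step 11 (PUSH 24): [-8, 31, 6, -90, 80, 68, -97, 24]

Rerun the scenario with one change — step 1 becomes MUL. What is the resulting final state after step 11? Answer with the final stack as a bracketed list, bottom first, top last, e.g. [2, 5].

[31, -90, 80, 68, -97, 24]

(re-executing from step 1 with the substitution; state before step 1: [-8, 6])
step 1 (MUL): [-48]
step 2 (PUSH 49): [-48, 49]
step 3 (DROP): [-48]
step 4 (DROP): []
step 5 (PUSH 31): [31]
step 6 (SWAP): [31]
step 7 (PUSH -90): [31, -90]
step 8 (PUSH 80): [31, -90, 80]
step 9 (PUSH 68): [31, -90, 80, 68]
step 10 (PUSH -97): [31, -90, 80, 68, -97]
step 11 (PUSH 24): [31, -90, 80, 68, -97, 24]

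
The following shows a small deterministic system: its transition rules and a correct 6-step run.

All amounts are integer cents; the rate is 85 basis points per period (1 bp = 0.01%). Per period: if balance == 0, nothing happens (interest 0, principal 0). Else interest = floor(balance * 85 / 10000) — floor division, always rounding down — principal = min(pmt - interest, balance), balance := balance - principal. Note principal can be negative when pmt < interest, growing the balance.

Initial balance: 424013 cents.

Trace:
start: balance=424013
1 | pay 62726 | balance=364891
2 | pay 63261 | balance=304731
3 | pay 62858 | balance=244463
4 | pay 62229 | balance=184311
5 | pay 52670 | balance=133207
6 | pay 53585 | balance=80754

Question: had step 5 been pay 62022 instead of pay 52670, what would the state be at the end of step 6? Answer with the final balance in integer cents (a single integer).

71322

(re-executing from step 5 with the substitution; state before step 5: balance=184311)
5 | pay 62022 | balance=123855
6 | pay 53585 | balance=71322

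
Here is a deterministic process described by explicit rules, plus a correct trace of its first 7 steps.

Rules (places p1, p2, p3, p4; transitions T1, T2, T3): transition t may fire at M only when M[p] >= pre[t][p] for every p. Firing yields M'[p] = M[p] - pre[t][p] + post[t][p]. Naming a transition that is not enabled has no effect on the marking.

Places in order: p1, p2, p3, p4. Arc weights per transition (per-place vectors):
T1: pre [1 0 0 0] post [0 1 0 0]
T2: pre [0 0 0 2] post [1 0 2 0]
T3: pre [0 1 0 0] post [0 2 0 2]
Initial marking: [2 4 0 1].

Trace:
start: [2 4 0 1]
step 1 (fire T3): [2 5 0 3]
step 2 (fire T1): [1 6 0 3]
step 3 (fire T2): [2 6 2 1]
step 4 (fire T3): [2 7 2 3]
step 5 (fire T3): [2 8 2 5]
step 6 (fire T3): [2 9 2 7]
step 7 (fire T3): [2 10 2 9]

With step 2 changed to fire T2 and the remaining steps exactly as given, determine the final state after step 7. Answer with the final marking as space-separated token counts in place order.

3 9 2 9

(re-executing from step 2 with the substitution; state before step 2: [2 5 0 3])
step 2 (fire T2): [3 5 2 1]
step 3 (fire T2): [3 5 2 1]
step 4 (fire T3): [3 6 2 3]
step 5 (fire T3): [3 7 2 5]
step 6 (fire T3): [3 8 2 7]
step 7 (fire T3): [3 9 2 9]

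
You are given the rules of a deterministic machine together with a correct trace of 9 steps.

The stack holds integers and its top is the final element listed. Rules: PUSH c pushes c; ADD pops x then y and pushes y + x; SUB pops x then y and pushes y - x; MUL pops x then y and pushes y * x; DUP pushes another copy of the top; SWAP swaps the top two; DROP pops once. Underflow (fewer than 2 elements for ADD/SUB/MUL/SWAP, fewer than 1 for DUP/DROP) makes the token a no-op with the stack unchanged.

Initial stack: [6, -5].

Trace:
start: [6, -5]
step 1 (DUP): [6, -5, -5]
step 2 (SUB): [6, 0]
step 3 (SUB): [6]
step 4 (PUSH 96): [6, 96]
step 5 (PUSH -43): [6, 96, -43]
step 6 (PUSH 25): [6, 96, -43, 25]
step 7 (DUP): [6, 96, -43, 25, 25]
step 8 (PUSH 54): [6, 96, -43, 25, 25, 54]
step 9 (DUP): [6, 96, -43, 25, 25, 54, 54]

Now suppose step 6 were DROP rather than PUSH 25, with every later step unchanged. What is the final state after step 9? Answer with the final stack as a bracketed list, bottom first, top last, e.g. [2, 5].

(re-executing from step 6 with the substitution; state before step 6: [6, 96, -43])
step 6 (DROP): [6, 96]
step 7 (DUP): [6, 96, 96]
step 8 (PUSH 54): [6, 96, 96, 54]
step 9 (DUP): [6, 96, 96, 54, 54]

[6, 96, 96, 54, 54]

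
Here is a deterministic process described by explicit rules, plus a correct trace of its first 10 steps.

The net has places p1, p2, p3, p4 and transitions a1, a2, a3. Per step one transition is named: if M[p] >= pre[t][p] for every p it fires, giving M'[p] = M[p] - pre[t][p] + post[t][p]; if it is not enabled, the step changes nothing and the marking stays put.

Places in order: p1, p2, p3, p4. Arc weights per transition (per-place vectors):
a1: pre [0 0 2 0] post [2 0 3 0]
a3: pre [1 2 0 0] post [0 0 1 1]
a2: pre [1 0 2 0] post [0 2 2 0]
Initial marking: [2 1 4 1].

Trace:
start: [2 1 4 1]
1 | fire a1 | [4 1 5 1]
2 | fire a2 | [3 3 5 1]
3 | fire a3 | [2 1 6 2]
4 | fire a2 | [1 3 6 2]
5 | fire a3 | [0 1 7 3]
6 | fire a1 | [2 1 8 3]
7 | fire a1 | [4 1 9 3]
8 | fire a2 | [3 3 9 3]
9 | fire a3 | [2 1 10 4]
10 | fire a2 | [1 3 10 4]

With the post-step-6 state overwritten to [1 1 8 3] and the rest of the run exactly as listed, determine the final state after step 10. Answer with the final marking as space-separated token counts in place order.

0 3 10 4

state after step 6 := [1 1 8 3]
7 | fire a1 | [3 1 9 3]
8 | fire a2 | [2 3 9 3]
9 | fire a3 | [1 1 10 4]
10 | fire a2 | [0 3 10 4]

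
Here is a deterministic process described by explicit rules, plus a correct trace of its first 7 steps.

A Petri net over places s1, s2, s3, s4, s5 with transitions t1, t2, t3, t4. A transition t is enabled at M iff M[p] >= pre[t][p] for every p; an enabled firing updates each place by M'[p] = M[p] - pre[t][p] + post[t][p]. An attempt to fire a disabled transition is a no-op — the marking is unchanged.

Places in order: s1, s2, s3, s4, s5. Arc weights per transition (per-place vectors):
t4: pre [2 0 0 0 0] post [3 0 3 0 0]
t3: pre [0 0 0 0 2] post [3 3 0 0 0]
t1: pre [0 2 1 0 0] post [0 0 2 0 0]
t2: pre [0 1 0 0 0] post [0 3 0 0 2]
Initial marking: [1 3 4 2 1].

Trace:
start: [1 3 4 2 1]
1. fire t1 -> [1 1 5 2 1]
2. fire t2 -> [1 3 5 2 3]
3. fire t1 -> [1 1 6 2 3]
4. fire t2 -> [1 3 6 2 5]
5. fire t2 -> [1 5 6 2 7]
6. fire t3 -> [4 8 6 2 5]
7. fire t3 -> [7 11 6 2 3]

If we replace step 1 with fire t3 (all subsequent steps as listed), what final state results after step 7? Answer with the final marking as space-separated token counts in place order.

(re-executing from step 1 with the substitution; state before step 1: [1 3 4 2 1])
1. fire t3 -> [1 3 4 2 1]
2. fire t2 -> [1 5 4 2 3]
3. fire t1 -> [1 3 5 2 3]
4. fire t2 -> [1 5 5 2 5]
5. fire t2 -> [1 7 5 2 7]
6. fire t3 -> [4 10 5 2 5]
7. fire t3 -> [7 13 5 2 3]

7 13 5 2 3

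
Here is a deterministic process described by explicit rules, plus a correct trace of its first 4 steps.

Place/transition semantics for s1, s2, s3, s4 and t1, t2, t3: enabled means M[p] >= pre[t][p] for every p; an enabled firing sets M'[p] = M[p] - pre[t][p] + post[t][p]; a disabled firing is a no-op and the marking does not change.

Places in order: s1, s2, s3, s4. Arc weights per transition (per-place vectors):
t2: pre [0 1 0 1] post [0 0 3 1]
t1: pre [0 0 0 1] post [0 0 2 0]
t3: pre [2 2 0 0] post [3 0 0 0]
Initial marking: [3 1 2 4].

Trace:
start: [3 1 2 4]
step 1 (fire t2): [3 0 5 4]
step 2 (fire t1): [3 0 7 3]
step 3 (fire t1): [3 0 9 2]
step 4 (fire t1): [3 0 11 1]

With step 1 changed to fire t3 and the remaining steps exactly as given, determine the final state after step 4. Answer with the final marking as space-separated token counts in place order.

3 1 8 1

(re-executing from step 1 with the substitution; state before step 1: [3 1 2 4])
step 1 (fire t3): [3 1 2 4]
step 2 (fire t1): [3 1 4 3]
step 3 (fire t1): [3 1 6 2]
step 4 (fire t1): [3 1 8 1]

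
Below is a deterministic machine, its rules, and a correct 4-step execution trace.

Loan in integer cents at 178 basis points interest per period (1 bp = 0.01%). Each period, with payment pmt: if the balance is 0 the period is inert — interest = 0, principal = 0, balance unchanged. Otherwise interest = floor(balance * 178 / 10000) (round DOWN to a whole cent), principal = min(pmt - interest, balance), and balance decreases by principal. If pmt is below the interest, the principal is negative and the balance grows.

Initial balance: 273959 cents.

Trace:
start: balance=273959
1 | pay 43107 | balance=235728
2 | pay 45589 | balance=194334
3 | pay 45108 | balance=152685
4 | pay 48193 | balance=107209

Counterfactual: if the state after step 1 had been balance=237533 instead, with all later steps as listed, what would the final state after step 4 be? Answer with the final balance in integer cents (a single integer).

state after step 1 := balance=237533
2 | pay 45589 | balance=196172
3 | pay 45108 | balance=154555
4 | pay 48193 | balance=109113

109113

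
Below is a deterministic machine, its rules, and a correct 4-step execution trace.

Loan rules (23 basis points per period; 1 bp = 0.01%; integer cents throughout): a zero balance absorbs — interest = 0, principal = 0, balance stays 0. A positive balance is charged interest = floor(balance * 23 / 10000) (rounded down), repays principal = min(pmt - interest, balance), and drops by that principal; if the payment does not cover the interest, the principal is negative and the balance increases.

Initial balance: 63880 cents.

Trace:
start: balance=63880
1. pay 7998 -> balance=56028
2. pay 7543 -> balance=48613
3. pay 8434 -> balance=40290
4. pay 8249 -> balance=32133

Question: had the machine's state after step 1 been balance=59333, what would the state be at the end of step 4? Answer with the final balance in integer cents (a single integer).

35462

state after step 1 := balance=59333
2. pay 7543 -> balance=51926
3. pay 8434 -> balance=43611
4. pay 8249 -> balance=35462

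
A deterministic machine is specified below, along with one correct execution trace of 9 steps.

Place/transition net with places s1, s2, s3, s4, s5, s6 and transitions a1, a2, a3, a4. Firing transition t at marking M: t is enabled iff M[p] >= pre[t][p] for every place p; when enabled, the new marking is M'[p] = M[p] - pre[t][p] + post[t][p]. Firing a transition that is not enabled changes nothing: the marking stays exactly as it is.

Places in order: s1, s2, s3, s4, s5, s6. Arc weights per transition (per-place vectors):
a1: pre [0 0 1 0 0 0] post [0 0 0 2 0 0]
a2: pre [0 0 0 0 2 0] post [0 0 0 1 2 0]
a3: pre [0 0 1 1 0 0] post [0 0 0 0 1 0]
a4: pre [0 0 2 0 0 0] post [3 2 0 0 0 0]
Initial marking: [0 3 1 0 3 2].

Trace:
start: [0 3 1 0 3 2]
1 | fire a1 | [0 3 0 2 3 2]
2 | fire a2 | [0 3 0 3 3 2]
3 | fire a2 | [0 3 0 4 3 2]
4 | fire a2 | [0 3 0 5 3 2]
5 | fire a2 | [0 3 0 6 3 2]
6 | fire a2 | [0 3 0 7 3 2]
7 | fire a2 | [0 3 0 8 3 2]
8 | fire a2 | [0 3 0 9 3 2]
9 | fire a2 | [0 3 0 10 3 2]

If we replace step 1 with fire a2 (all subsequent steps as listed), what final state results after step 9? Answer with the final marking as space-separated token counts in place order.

0 3 1 9 3 2

(re-executing from step 1 with the substitution; state before step 1: [0 3 1 0 3 2])
1 | fire a2 | [0 3 1 1 3 2]
2 | fire a2 | [0 3 1 2 3 2]
3 | fire a2 | [0 3 1 3 3 2]
4 | fire a2 | [0 3 1 4 3 2]
5 | fire a2 | [0 3 1 5 3 2]
6 | fire a2 | [0 3 1 6 3 2]
7 | fire a2 | [0 3 1 7 3 2]
8 | fire a2 | [0 3 1 8 3 2]
9 | fire a2 | [0 3 1 9 3 2]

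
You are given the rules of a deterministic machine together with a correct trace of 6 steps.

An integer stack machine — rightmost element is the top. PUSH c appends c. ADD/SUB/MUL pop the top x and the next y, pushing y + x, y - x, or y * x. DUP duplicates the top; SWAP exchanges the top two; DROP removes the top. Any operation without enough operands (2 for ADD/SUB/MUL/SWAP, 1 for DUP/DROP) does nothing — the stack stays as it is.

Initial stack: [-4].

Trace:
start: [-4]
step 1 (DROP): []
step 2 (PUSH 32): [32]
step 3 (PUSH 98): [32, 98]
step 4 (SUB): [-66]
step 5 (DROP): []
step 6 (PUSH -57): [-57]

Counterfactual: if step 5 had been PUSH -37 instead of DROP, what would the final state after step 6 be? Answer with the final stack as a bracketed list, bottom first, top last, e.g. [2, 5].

(re-executing from step 5 with the substitution; state before step 5: [-66])
step 5 (PUSH -37): [-66, -37]
step 6 (PUSH -57): [-66, -37, -57]

[-66, -37, -57]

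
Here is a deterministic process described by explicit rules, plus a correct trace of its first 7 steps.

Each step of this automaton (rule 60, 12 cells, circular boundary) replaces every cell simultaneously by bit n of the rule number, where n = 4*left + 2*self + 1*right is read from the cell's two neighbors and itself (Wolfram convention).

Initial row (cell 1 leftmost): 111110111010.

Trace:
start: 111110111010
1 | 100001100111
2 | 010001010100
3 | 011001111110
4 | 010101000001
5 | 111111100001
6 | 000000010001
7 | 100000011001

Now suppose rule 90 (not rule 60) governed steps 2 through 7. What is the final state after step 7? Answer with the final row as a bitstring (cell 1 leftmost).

111110000111

(re-executing steps 2..7 under rule 90; state before step 2: 100001100111)
2 | 110011111100
3 | 111110000111
4 | 000011001100
5 | 000111111110
6 | 001100000011
7 | 111110000111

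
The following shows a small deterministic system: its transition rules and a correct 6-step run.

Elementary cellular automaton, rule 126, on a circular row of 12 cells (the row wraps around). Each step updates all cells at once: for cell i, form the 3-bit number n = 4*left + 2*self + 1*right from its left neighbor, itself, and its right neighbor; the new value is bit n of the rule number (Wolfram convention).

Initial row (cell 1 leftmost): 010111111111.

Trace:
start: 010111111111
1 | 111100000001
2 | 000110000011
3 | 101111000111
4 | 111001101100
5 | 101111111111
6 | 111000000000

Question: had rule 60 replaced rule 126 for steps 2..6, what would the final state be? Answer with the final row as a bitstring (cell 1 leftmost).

000110001001

(re-executing steps 2..6 under rule 60; state before step 2: 111100000001)
2 | 000010000001
3 | 100011000001
4 | 010010100001
5 | 111011110001
6 | 000110001001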